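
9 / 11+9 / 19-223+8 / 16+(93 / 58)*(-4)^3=-3925453 / 12122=-323.83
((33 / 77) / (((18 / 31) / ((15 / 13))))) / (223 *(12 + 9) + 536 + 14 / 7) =155 / 950222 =0.00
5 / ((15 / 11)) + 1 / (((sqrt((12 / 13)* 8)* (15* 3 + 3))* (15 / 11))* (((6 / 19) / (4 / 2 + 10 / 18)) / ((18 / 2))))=4807* sqrt(78) / 103680 + 11 / 3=4.08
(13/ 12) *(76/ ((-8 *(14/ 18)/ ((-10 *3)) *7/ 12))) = 33345/ 49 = 680.51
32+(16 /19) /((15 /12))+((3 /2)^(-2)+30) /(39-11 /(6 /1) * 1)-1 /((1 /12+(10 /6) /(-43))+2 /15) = 90341336 /3241305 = 27.87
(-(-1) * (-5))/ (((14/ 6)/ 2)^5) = -38880/ 16807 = -2.31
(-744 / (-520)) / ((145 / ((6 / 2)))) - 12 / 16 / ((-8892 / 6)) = 43133 / 1432600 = 0.03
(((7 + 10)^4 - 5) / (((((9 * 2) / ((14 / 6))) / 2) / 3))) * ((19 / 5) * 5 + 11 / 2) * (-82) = -1174485508 / 9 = -130498389.78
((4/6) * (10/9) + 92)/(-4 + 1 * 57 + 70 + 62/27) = 0.74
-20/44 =-5/11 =-0.45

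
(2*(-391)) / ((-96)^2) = -391 / 4608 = -0.08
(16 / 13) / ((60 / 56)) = 224 / 195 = 1.15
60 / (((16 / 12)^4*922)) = 1215 / 59008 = 0.02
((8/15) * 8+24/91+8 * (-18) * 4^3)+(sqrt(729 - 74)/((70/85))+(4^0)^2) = -12572291/1365+17 * sqrt(655)/14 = -9179.39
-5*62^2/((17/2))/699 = -38440/11883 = -3.23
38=38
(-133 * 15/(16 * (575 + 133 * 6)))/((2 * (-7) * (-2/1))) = -285/87872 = -0.00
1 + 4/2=3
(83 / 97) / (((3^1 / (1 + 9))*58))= 0.05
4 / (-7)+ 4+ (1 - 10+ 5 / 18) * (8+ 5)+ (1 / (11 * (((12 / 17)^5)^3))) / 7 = -127587972674869929487 / 1186340661243150336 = -107.55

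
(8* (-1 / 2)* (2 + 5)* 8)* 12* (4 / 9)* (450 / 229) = -537600 / 229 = -2347.60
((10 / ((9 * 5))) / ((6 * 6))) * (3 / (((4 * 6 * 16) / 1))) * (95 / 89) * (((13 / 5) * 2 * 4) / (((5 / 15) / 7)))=1729 / 76896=0.02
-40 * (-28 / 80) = 14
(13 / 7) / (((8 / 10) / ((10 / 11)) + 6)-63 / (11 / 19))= -3575 / 196231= -0.02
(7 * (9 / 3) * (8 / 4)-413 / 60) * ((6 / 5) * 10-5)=14749 / 60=245.82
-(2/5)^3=-8/125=-0.06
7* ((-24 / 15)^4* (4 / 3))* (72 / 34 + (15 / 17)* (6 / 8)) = 1806336 / 10625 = 170.01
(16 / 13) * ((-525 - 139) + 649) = -240 / 13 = -18.46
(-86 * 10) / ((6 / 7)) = -3010 / 3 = -1003.33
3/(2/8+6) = 12/25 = 0.48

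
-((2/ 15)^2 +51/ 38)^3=-2.51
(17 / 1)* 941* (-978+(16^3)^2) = 268369479286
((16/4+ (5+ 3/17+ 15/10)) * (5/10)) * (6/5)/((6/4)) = 363/85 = 4.27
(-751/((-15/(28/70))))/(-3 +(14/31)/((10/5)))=-23281/3225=-7.22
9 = 9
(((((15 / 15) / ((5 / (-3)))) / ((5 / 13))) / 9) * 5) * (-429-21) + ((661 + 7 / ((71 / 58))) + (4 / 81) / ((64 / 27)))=3601367 / 3408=1056.74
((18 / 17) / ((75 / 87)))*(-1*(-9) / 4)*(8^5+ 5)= 76983777 / 850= 90569.15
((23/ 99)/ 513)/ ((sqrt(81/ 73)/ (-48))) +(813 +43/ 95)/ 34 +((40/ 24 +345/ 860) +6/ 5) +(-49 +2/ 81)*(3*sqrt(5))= -3967*sqrt(5)/ 27-368*sqrt(73)/ 152361 +22660937/ 833340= -301.36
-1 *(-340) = 340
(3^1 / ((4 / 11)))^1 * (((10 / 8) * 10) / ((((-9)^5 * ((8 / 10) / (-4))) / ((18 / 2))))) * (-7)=-9625 / 17496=-0.55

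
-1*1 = -1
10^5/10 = 10000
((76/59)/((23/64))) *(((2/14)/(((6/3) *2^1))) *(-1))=-1216/9499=-0.13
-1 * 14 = -14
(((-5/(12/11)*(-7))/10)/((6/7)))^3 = 52.44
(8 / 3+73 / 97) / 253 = 995 / 73623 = 0.01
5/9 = 0.56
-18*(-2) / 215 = 0.17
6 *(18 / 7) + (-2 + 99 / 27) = 359 / 21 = 17.10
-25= -25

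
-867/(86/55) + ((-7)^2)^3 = 10070129/86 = 117094.52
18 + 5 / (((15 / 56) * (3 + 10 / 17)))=4246 / 183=23.20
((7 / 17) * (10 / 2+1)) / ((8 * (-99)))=-7 / 2244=-0.00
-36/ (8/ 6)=-27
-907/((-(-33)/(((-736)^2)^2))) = -266145142669312/33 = -8065004323312.48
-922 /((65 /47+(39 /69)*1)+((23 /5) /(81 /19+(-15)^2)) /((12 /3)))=-86830935840 /183947117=-472.04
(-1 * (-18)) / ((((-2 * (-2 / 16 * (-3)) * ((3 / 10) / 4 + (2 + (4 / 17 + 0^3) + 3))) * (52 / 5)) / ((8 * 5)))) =-816000 / 46943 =-17.38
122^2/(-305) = -244/5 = -48.80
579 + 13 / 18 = 10435 / 18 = 579.72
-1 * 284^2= -80656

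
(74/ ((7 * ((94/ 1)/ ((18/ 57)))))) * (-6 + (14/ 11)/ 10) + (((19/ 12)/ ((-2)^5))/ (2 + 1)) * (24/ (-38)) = -344209/ 1737120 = -0.20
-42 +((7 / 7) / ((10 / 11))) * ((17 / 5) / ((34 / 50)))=-36.50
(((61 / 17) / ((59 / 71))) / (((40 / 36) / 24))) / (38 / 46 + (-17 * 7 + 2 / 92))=-21516408 / 27256525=-0.79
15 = 15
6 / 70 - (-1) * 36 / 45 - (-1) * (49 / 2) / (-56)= 251 / 560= 0.45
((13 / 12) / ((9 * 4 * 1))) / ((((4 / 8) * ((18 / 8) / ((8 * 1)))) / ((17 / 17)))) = 52 / 243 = 0.21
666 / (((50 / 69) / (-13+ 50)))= 850149 / 25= 34005.96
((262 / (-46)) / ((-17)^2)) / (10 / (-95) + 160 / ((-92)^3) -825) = 2633362 / 110248937557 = 0.00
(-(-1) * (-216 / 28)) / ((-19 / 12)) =4.87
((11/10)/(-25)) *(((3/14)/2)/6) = -0.00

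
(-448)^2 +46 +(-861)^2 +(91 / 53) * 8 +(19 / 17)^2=14429931032 / 15317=942085.98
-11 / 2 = -5.50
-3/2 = -1.50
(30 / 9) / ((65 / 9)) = 6 / 13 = 0.46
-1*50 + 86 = 36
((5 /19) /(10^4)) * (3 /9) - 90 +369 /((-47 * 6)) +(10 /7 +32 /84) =-3356748671 /37506000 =-89.50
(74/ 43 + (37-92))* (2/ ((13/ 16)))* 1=-73312/ 559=-131.15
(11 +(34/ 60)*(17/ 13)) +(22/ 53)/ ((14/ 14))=251267/ 20670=12.16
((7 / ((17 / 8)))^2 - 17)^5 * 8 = -141751324650661256 / 2015993900449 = -70313.37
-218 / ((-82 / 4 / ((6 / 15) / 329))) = 872 / 67445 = 0.01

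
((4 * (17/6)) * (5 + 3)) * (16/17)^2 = 4096/51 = 80.31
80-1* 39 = 41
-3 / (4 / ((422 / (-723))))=211 / 482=0.44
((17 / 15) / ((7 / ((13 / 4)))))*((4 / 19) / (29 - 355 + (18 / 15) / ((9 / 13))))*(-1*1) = 221 / 646912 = 0.00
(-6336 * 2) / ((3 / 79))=-333696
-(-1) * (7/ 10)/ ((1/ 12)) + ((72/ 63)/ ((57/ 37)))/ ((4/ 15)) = 7436/ 665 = 11.18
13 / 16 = 0.81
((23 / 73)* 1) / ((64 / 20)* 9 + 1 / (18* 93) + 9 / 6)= 96255 / 9256984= 0.01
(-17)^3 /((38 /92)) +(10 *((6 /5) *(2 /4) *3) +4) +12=-225352 /19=-11860.63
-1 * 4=-4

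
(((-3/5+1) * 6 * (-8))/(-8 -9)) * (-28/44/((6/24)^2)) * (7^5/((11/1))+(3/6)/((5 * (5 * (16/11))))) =-4517762256/257125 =-17570.30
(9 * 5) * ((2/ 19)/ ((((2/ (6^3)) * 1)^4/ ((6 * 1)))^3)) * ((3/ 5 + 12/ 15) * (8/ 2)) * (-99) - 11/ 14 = -379955367233970433377458448236753/ 266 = -1428403636217933960065633000000.00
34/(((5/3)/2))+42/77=2274/55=41.35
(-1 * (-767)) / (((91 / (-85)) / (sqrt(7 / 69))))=-5015 * sqrt(483) / 483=-228.19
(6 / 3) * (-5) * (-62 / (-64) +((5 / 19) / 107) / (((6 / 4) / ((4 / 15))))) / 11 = -2837315 / 3220272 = -0.88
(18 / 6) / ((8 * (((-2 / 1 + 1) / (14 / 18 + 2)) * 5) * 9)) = -5 / 216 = -0.02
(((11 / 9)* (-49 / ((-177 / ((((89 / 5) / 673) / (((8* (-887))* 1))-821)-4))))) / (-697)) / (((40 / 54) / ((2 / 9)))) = 10617967484971 / 88374297502800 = 0.12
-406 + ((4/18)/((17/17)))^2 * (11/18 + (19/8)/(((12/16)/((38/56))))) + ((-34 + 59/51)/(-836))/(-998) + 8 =-28796895926611/72378788328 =-397.86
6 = 6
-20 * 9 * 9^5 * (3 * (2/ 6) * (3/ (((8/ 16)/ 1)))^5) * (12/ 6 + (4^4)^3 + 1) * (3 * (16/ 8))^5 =-10782451906810826158080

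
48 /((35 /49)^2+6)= 2352 /319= 7.37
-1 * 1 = -1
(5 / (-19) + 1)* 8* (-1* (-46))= 271.16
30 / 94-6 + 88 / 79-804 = -3002209 / 3713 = -808.57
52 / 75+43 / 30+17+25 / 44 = 64993 / 3300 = 19.69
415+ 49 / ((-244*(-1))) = 101309 / 244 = 415.20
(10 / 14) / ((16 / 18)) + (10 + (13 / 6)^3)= 15857 / 756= 20.97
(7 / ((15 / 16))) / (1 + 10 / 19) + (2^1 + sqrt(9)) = 4303 / 435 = 9.89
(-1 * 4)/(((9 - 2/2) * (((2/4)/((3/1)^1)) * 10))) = -3/10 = -0.30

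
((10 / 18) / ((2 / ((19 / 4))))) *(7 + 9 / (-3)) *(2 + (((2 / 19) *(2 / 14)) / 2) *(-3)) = 1315 / 126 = 10.44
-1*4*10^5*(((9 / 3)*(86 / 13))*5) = -39692307.69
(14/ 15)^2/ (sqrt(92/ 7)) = 98 * sqrt(161)/ 5175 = 0.24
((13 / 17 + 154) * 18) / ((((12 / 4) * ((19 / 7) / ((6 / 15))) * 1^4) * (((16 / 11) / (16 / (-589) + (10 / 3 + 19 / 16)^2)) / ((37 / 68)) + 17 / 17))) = 2491447199729796 / 20590910247605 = 121.00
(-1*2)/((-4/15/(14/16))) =105/16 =6.56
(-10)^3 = -1000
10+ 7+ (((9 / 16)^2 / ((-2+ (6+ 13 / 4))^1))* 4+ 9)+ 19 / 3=45251 / 1392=32.51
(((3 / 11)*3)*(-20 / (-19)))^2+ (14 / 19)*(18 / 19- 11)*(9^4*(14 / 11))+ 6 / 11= -2701737330 / 43681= -61851.54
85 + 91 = 176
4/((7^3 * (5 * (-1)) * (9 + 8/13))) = -0.00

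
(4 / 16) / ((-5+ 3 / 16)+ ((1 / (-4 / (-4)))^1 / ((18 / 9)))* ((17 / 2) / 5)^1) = -20 / 317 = -0.06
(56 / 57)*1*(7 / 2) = 196 / 57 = 3.44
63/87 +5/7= 292/203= 1.44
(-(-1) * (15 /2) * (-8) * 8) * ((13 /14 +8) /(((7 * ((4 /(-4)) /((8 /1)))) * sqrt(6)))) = 40000 * sqrt(6) /49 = 1999.58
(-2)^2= 4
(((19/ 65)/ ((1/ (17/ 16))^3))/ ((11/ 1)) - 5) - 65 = -204911453/ 2928640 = -69.97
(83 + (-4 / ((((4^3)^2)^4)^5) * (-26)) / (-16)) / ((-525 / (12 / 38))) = -293296612753211798710827385123324473627362326881352747048186629414574882803 / 5874766490388127895864464189970204065126383957111433035754340619297960755200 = -0.05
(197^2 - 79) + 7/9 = 348577/9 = 38730.78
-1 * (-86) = 86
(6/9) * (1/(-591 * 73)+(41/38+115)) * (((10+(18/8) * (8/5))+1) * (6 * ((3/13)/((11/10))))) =761214940/535249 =1422.17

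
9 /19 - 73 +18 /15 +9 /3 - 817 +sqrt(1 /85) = -84106 /95 +sqrt(85) /85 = -885.22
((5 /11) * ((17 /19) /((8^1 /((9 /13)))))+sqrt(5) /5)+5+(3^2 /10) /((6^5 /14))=sqrt(5) /5+59119319 /11737440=5.48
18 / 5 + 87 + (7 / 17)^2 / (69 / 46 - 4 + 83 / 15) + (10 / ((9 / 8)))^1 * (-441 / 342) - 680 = -600.81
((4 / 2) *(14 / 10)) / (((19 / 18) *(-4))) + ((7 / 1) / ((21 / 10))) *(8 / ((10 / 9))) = 2217 / 95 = 23.34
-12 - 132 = -144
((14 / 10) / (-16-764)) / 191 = -7 / 744900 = -0.00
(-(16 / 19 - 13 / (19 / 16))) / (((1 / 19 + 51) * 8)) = 12 / 485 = 0.02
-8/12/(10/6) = -2/5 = -0.40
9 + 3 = 12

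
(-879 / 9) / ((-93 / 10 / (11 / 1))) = 32230 / 279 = 115.52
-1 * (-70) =70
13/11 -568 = -6235/11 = -566.82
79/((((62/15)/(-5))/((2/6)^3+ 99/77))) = -246875/1953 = -126.41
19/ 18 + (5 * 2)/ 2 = 6.06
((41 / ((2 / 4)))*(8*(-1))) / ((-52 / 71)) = 11644 / 13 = 895.69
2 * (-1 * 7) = -14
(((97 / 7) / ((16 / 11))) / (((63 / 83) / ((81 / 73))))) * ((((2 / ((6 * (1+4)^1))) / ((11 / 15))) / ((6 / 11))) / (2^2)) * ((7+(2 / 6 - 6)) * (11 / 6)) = 974171 / 686784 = 1.42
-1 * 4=-4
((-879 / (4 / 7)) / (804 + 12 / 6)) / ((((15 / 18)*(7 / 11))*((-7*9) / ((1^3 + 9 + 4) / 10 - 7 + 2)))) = -29007 / 141050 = -0.21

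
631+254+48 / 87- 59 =23970 / 29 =826.55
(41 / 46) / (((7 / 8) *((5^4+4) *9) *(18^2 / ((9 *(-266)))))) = -1558 / 1171827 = -0.00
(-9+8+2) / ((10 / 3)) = 3 / 10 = 0.30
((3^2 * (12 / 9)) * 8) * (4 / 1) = 384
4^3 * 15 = 960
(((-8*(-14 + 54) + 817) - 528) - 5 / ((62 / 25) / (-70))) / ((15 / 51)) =58038 / 155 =374.44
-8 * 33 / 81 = -88 / 27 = -3.26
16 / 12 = 4 / 3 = 1.33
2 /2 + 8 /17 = 25 /17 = 1.47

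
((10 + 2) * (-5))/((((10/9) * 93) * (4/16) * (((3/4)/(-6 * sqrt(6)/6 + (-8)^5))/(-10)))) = -31457280/31 -960 * sqrt(6)/31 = -1014826.82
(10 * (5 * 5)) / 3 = 250 / 3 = 83.33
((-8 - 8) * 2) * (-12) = 384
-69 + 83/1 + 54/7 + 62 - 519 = -435.29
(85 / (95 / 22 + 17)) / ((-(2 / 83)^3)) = -534620845 / 1876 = -284979.13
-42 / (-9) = 14 / 3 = 4.67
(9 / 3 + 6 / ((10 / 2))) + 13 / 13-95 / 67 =1267 / 335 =3.78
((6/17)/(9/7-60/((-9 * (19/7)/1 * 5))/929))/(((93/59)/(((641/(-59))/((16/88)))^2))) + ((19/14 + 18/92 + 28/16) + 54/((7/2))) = 555709388830479/867895550956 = 640.30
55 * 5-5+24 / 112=3783 / 14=270.21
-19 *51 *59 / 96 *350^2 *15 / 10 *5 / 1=-8754309375 / 16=-547144335.94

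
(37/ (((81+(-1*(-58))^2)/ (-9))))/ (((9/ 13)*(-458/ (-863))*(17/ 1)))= -31931/ 2063290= -0.02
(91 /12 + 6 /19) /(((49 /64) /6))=57632 /931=61.90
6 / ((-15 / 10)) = -4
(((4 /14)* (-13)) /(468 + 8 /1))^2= 169 /2775556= 0.00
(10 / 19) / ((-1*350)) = -1 / 665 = -0.00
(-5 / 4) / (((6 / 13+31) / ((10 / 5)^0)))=-65 / 1636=-0.04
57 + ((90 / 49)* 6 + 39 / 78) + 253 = 31509 / 98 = 321.52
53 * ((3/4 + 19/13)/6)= 6095/312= 19.54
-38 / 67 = -0.57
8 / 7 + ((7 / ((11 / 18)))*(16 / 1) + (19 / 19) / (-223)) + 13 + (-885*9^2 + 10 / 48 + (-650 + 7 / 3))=-29727141505 / 412104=-72135.05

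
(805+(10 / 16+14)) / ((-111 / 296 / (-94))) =616358 / 3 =205452.67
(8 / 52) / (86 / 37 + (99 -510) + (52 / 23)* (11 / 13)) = -1702 / 4500015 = -0.00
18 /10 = 9 /5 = 1.80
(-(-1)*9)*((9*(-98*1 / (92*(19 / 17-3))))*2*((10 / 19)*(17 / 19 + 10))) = 3036285 / 5776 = 525.67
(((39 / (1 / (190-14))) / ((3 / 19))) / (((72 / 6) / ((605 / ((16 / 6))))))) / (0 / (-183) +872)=1643785 / 1744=942.54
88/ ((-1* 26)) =-3.38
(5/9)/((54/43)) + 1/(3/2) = 539/486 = 1.11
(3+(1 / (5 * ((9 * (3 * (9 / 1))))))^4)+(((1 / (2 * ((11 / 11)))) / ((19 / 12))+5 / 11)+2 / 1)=2628163742253959 / 455461212380625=5.77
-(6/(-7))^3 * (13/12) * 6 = 4.09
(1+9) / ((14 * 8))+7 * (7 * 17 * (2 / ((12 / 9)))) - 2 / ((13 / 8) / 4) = 906117 / 728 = 1244.67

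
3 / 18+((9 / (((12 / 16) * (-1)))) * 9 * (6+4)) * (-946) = 6130081 / 6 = 1021680.17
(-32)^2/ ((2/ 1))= 512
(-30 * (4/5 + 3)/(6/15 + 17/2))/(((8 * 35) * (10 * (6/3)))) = -57/24920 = -0.00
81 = 81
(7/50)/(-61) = -7/3050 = -0.00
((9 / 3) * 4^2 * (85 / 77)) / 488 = 510 / 4697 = 0.11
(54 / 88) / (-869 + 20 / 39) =-1053 / 1490324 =-0.00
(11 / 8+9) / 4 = 83 / 32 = 2.59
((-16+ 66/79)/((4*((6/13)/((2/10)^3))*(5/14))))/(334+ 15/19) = -1035671/1884446250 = -0.00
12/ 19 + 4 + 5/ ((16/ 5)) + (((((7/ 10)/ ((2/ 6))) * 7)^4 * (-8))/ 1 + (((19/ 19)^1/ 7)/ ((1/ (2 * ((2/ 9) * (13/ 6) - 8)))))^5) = -1018539143133900559/ 2726292330000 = -373598.65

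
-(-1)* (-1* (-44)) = 44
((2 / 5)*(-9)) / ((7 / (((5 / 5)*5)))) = -18 / 7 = -2.57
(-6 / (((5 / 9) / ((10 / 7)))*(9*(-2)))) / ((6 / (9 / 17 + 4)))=11 / 17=0.65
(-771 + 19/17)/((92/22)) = -71984/391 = -184.10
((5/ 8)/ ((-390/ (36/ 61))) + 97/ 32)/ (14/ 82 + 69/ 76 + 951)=59902763/ 18820598888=0.00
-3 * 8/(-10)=12/5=2.40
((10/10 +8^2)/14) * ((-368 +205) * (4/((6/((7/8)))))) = -10595/24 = -441.46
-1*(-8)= 8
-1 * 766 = -766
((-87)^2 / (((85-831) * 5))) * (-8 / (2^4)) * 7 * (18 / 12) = 158949 / 14920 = 10.65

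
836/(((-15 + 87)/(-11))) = -2299/18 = -127.72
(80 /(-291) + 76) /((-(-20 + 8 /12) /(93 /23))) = 1024674 /64699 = 15.84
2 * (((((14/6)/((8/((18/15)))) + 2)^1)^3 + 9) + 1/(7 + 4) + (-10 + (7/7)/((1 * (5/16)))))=30.54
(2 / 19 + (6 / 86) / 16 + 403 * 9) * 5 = 237067885 / 13072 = 18135.55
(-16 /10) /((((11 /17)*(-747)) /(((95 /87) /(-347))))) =-2584 /248063013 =-0.00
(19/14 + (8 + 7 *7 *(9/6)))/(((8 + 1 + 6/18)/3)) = 1305/49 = 26.63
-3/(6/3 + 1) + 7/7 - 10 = -10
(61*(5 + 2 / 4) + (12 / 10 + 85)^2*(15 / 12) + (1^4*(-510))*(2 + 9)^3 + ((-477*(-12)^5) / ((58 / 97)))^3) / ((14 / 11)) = 6145676550515490187812524.00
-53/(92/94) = -2491/46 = -54.15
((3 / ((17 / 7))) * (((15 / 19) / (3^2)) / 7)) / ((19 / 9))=45 / 6137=0.01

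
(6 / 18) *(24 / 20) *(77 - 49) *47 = 2632 / 5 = 526.40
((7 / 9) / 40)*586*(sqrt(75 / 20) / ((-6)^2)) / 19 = 2051*sqrt(15) / 246240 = 0.03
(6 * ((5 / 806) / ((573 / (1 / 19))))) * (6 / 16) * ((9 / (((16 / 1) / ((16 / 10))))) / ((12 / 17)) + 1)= 0.00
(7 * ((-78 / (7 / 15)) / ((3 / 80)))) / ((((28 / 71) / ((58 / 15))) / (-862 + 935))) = -156319280 / 7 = -22331325.71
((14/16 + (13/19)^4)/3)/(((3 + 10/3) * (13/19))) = 1140735/13553384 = 0.08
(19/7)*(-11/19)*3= -33/7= -4.71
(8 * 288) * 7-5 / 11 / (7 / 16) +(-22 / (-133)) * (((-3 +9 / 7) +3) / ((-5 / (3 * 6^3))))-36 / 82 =33798235846 / 2099405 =16098.96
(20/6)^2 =100/9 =11.11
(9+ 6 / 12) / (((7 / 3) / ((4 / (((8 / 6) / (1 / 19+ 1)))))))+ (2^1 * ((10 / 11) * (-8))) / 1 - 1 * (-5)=255 / 77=3.31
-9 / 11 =-0.82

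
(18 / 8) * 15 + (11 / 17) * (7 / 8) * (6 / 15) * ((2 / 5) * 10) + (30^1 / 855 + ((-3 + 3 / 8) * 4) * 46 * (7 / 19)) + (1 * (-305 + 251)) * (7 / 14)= -3299569 / 19380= -170.26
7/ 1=7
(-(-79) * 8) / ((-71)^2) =632 / 5041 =0.13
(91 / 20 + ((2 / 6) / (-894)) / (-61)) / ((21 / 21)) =7443901 / 1636020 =4.55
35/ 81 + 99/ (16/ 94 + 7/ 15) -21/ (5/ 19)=13834319/ 181845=76.08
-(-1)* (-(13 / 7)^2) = -3.45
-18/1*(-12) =216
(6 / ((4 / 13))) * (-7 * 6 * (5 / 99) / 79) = -455 / 869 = -0.52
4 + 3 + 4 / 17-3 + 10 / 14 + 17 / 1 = 2612 / 119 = 21.95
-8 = -8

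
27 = 27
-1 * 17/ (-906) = 17/ 906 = 0.02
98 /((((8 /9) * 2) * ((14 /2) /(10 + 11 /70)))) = 6399 /80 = 79.99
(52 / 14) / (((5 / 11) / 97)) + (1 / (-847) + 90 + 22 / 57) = 213155009 / 241395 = 883.01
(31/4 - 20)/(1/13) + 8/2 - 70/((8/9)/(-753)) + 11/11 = 118289/2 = 59144.50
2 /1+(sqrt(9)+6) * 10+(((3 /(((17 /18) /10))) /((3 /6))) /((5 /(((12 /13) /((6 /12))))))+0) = 25516 /221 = 115.46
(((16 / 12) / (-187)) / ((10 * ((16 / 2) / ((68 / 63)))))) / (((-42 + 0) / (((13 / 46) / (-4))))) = -13 / 80332560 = -0.00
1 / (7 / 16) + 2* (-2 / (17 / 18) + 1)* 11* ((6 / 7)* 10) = -3544 / 17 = -208.47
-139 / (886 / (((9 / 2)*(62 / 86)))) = -0.51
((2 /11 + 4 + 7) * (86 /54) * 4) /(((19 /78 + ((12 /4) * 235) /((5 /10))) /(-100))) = -18335200 /3629967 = -5.05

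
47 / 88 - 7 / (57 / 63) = -12043 / 1672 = -7.20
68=68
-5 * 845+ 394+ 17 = -3814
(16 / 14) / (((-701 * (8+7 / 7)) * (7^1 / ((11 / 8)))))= -11 / 309141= -0.00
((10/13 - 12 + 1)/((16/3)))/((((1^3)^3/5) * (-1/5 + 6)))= -9975/6032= -1.65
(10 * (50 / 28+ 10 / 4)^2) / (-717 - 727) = -2250 / 17689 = -0.13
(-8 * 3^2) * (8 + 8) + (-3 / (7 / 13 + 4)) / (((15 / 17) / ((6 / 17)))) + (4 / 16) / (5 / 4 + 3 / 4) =-2719049 / 2360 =-1152.14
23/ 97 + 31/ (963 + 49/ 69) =0.27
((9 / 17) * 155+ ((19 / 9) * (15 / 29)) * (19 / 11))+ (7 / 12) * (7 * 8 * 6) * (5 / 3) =6680240 / 16269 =410.61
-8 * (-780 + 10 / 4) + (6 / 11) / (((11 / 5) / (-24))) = 751900 / 121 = 6214.05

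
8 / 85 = 0.09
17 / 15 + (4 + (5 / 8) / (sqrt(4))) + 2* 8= 5147 / 240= 21.45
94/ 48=47/ 24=1.96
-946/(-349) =946/349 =2.71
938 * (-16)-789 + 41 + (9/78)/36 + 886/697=-3426085655/217464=-15754.73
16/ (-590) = -8/ 295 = -0.03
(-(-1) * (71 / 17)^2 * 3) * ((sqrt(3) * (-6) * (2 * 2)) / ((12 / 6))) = -181476 * sqrt(3) / 289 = -1087.63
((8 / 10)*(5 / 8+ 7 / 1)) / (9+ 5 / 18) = 549 / 835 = 0.66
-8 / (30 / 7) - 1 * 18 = -298 / 15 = -19.87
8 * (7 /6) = 28 /3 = 9.33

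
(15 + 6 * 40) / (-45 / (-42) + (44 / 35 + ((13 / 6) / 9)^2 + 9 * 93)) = 26025300 / 85667789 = 0.30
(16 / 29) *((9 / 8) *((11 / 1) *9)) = 1782 / 29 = 61.45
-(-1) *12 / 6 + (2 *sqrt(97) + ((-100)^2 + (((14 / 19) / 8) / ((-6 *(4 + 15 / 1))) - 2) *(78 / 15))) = 2 *sqrt(97) + 43283593 / 4332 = 10011.29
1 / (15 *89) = 1 / 1335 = 0.00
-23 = -23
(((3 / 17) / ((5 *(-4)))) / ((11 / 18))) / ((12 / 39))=-0.05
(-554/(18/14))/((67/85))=-329630/603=-546.65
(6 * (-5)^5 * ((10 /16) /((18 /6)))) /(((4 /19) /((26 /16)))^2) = -953265625 /4096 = -232730.87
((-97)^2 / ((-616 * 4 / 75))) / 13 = -705675 / 32032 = -22.03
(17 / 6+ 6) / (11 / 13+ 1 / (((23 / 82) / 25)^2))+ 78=25571097773 / 327829914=78.00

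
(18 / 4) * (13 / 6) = 39 / 4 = 9.75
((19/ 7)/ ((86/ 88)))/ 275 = 76/ 7525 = 0.01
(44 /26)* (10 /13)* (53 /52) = 2915 /2197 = 1.33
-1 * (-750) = 750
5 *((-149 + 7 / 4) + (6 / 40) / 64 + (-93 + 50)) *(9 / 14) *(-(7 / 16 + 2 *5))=366006051 / 57344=6382.64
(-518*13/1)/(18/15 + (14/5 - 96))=3367/46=73.20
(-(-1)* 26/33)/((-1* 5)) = -26/165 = -0.16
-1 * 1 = -1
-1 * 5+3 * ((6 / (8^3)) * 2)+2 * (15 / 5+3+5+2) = 2697 / 128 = 21.07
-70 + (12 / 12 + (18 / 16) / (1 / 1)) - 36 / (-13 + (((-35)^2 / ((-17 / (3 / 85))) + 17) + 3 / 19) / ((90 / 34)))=-27420639 / 434824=-63.06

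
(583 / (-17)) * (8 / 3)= -4664 / 51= -91.45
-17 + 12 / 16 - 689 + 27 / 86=-121249 / 172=-704.94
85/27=3.15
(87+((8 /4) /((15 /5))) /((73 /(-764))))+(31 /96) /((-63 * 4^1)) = 141319337 /1766016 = 80.02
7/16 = 0.44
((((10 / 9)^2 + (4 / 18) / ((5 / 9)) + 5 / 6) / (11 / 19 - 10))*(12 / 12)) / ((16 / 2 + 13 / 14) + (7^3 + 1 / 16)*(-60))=531734 / 41764007025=0.00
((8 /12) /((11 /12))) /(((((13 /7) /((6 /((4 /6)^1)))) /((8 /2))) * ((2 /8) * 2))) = 4032 /143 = 28.20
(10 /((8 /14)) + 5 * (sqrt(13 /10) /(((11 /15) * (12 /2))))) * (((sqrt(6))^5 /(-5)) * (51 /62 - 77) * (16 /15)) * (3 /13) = 340056 * sqrt(6) * (sqrt(130) + 154) /22165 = 6215.82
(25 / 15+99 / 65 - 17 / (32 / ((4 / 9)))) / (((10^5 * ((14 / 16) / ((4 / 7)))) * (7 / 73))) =1009079 / 5016375000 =0.00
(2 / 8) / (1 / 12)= 3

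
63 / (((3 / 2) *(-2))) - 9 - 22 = -52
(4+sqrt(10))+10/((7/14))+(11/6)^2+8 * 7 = sqrt(10)+3001/36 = 86.52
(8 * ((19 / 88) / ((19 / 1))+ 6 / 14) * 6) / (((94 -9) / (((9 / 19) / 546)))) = 2439 / 11316305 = 0.00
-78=-78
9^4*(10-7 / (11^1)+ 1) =747954 / 11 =67995.82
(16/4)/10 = 2/5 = 0.40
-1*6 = -6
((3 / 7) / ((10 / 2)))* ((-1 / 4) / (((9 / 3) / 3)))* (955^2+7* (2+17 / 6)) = -5472353 / 280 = -19544.12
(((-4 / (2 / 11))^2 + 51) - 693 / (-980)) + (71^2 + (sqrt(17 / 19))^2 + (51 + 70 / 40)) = 3744184 / 665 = 5630.35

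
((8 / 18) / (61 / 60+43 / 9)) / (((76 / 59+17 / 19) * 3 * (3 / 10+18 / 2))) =896800 / 712069659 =0.00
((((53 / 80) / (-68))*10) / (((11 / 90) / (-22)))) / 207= 265 / 3128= 0.08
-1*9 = -9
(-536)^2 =287296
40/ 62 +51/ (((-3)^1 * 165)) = 2773/ 5115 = 0.54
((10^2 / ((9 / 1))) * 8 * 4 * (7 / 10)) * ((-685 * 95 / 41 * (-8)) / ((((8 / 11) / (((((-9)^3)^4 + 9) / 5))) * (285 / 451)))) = 1165256568347132800 / 3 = 388418856115710933.33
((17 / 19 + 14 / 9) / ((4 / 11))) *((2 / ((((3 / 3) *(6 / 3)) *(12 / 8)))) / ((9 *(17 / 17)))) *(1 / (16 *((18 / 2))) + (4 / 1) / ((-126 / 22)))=-0.35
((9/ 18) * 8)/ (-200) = -1/ 50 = -0.02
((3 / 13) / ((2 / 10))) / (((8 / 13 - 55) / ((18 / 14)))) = -135 / 4949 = -0.03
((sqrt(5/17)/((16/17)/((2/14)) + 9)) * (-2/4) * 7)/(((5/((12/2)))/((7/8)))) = -147 * sqrt(85)/10600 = -0.13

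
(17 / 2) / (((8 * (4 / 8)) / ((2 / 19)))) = 17 / 76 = 0.22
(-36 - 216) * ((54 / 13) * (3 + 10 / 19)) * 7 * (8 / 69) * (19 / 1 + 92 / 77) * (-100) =378066528000 / 62491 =6049935.64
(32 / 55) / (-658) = -16 / 18095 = -0.00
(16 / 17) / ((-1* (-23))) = 16 / 391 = 0.04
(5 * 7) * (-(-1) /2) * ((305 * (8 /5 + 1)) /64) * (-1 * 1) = -27755 /128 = -216.84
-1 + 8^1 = 7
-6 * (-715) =4290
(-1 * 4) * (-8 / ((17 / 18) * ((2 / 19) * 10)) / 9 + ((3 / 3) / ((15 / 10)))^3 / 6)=23264 / 6885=3.38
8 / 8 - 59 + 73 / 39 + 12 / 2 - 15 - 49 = -4451 / 39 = -114.13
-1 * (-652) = 652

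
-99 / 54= -11 / 6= -1.83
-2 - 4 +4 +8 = 6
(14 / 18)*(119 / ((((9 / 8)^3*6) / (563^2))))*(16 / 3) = 1081488084992 / 59049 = 18315095.68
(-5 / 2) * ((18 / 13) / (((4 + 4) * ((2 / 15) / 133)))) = -89775 / 208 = -431.61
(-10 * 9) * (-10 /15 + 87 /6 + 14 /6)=-1455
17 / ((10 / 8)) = 68 / 5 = 13.60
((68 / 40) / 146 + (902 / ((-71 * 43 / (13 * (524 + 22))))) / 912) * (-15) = 290630139 / 8469022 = 34.32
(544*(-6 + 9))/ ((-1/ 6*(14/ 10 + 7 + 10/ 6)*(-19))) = 146880/ 2869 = 51.20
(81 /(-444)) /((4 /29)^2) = -22707 /2368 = -9.59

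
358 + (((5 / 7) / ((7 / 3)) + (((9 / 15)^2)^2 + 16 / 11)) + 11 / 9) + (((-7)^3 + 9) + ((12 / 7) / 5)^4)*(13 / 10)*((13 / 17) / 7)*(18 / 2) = -5813903551748 / 88394315625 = -65.77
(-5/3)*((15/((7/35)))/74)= -125/74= -1.69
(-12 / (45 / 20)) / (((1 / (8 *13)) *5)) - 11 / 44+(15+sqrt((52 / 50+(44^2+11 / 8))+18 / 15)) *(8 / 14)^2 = -312479 / 2940+4 *sqrt(775846) / 245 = -91.90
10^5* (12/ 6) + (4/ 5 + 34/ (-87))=87000178/ 435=200000.41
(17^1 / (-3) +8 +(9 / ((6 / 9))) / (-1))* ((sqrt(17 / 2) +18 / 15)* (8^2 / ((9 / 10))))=-10720* sqrt(34) / 27 - 8576 / 9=-3267.99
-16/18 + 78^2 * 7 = 383284/9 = 42587.11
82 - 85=-3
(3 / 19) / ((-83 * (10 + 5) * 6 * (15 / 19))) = -1 / 37350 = -0.00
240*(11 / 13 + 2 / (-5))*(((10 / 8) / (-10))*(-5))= 870 / 13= 66.92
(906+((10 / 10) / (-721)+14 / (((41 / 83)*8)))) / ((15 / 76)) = 681136073 / 147805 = 4608.34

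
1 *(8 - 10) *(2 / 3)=-4 / 3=-1.33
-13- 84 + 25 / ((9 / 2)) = -823 / 9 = -91.44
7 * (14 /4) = 24.50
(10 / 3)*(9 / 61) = 30 / 61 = 0.49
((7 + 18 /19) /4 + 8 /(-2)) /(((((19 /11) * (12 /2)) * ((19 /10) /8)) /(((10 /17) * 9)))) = -29700 /6859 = -4.33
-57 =-57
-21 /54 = -7 /18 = -0.39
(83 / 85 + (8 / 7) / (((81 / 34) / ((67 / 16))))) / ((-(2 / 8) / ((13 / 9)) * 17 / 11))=-82297072 / 7373835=-11.16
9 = 9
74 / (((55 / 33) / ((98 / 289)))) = 21756 / 1445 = 15.06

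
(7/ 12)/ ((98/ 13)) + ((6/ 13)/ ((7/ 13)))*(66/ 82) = 755/ 984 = 0.77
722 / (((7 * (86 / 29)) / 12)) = 125628 / 301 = 417.37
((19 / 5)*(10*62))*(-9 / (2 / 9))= -95418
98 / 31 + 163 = 5151 / 31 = 166.16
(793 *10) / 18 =3965 / 9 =440.56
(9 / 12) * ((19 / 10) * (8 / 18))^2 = 361 / 675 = 0.53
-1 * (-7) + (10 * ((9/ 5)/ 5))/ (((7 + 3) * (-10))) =1741/ 250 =6.96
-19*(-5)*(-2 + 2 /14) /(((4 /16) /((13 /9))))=-1019.37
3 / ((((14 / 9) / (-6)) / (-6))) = 486 / 7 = 69.43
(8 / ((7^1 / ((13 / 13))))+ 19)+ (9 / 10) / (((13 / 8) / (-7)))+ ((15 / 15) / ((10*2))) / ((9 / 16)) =66973 / 4095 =16.35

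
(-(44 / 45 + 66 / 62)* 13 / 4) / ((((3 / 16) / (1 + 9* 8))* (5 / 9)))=-10814804 / 2325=-4651.53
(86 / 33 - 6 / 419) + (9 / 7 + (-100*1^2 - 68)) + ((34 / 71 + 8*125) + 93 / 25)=144325512242 / 171800475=840.08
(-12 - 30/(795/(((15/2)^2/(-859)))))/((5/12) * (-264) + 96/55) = 60083265/542135516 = 0.11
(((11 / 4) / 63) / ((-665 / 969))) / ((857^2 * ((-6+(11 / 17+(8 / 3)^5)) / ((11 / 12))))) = -0.00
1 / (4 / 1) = 1 / 4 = 0.25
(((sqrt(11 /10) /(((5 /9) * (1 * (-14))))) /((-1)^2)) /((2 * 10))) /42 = -3 * sqrt(110) /196000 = -0.00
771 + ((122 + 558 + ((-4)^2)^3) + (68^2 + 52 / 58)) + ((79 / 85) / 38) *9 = 952822169 / 93670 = 10172.12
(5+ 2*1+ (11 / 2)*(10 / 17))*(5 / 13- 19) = -42108 / 221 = -190.53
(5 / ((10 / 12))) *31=186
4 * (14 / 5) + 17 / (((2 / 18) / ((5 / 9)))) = 481 / 5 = 96.20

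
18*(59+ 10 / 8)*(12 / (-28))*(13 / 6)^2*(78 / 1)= -4765293 / 28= -170189.04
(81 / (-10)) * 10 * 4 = -324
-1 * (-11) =11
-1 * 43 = -43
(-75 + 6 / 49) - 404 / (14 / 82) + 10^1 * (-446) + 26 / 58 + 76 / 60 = -147061741 / 21315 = -6899.45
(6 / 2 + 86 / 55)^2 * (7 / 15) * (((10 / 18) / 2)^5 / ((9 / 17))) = 187427975 / 6173218656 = 0.03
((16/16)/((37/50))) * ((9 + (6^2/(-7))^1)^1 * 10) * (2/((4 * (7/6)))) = 40500/1813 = 22.34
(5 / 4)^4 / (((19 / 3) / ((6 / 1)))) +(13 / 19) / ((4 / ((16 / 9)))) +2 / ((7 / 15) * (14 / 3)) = 3.54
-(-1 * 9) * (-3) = -27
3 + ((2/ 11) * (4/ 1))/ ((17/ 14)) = 673/ 187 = 3.60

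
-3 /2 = -1.50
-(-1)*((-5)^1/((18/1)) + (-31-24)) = -995/18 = -55.28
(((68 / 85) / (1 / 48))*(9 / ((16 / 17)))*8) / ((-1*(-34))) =432 / 5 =86.40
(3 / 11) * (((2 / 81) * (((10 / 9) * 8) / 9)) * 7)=1120 / 24057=0.05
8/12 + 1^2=1.67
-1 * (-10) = 10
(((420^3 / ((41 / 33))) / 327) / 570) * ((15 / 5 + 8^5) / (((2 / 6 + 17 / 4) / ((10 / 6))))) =323725046400 / 84911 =3812521.89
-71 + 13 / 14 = -981 / 14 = -70.07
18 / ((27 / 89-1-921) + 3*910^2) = 1602 / 221020669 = 0.00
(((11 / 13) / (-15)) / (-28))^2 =121 / 29811600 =0.00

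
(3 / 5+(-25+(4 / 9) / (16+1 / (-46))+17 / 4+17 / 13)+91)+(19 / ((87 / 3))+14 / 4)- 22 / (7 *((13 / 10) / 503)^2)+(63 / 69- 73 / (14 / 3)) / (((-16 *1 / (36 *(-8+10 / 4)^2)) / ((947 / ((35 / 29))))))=1509065025283747 / 4772240928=316217.28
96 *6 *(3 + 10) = 7488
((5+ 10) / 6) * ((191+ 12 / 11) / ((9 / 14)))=73955 / 99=747.02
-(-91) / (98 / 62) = 403 / 7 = 57.57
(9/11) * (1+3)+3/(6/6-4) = 25/11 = 2.27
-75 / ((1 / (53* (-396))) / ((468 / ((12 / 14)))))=859458600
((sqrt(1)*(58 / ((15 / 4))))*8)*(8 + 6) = 1732.27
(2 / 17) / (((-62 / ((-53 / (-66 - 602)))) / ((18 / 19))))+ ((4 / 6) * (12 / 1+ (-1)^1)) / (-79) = -73688573 / 792609054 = -0.09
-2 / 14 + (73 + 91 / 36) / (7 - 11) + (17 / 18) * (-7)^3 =-345713 / 1008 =-342.97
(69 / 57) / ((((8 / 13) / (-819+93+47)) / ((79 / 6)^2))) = -1267054061 / 5472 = -231552.28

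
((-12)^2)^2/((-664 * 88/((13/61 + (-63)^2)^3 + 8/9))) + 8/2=-4598834366274786668/207233653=-22191542250.50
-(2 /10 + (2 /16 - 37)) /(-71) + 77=217213 /2840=76.48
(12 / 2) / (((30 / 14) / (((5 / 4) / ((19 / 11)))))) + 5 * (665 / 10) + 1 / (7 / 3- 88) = 1633435 / 4883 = 334.51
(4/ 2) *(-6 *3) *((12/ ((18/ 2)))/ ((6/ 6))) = -48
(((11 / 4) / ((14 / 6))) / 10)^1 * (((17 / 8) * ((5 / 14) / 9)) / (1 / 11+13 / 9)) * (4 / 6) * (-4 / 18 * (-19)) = 2057 / 112896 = 0.02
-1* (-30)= 30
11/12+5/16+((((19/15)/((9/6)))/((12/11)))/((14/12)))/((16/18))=3319/1680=1.98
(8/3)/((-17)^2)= 8/867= 0.01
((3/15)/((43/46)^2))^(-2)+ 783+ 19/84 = 75438947449/94026576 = 802.32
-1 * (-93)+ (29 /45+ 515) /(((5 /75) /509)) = 11811115 /3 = 3937038.33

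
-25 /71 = -0.35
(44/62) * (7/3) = 154/93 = 1.66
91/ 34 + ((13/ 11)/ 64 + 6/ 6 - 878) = -10463683/ 11968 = -874.31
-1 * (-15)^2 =-225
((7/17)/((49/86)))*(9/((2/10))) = 3870/119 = 32.52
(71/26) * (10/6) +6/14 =2719/546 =4.98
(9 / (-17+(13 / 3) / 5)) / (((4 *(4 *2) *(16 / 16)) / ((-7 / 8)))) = 945 / 61952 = 0.02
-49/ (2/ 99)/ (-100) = 4851/ 200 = 24.26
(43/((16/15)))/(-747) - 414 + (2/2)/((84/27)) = -11538173/27888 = -413.73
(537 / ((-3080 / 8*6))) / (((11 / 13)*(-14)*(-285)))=-2327 / 33795300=-0.00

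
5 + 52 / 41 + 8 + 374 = 15919 / 41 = 388.27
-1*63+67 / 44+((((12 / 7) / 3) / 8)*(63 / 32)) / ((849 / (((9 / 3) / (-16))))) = -195971939 / 3187712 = -61.48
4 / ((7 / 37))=148 / 7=21.14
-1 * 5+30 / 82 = -190 / 41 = -4.63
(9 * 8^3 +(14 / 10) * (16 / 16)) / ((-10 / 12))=-138282 / 25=-5531.28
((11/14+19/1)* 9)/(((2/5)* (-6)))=-4155/56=-74.20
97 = 97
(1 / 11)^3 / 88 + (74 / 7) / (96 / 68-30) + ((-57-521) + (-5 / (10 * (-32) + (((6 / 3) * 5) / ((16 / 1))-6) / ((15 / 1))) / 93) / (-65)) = -1785224955816419875 / 3086649801347112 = -578.37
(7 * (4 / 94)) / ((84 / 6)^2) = 1 / 658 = 0.00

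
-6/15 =-0.40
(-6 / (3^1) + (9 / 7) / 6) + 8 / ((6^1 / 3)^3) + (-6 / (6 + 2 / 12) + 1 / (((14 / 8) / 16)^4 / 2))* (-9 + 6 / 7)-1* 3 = -141527448833 / 1243718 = -113793.84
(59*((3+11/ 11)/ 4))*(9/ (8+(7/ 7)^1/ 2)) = 1062/ 17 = 62.47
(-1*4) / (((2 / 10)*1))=-20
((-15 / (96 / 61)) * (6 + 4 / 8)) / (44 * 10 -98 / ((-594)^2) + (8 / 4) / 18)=-349748685 / 2484591136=-0.14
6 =6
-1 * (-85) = 85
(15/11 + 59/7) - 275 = -20421/77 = -265.21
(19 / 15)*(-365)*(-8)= 11096 / 3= 3698.67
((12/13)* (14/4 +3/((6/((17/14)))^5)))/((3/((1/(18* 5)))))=976111837/81551328768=0.01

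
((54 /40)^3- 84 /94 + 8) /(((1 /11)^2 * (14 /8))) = 435249221 /658000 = 661.47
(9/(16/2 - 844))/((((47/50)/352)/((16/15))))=-3840/893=-4.30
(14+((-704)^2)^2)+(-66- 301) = 245635219103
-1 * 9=-9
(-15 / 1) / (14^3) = -15 / 2744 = -0.01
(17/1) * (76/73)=1292/73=17.70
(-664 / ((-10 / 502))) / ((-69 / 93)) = -5166584 / 115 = -44926.82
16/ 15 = 1.07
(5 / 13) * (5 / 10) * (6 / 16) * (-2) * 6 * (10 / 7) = -225 / 182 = -1.24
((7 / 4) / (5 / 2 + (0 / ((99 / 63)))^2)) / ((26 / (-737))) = -5159 / 260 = -19.84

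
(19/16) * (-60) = -285/4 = -71.25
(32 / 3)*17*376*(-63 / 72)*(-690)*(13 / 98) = 38224160 / 7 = 5460594.29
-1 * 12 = -12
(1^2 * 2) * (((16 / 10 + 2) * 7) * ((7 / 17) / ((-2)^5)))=-441 / 680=-0.65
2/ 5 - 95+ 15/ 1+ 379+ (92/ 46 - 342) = -203/ 5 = -40.60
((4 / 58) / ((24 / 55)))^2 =3025 / 121104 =0.02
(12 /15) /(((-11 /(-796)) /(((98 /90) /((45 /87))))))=4524464 /37125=121.87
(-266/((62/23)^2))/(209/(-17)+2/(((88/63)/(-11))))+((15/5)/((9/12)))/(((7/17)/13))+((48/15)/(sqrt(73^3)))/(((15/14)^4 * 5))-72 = 614656 * sqrt(73)/6744515625+713143226/12828389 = 55.59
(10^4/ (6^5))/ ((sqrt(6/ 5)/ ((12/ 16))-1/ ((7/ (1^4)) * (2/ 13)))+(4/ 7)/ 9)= 2384375/ 2968353+245000 * sqrt(30)/ 989451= 2.16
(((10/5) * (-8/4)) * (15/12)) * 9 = -45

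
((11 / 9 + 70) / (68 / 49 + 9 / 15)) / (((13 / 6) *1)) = 314090 / 18993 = 16.54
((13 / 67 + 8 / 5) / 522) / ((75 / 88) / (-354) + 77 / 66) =3120392 / 1057060005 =0.00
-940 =-940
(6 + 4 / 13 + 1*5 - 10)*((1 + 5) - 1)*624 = 4080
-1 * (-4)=4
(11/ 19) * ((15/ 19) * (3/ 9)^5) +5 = 146260/ 29241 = 5.00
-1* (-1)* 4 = 4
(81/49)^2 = 6561/2401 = 2.73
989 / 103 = 9.60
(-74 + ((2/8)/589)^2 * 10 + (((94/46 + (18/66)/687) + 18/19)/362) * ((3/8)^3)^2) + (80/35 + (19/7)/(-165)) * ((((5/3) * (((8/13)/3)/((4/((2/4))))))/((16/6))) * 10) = -57514985624104128296623/781068263203406610432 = -73.64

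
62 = 62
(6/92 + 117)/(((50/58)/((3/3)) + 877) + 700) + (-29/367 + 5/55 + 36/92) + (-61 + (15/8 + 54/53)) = -51907324625191/900719324296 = -57.63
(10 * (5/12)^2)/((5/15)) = 125/24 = 5.21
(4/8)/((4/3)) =3/8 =0.38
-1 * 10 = -10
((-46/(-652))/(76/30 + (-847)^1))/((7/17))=-5865/28906094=-0.00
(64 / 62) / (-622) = -16 / 9641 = -0.00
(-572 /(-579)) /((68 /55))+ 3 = 37394 /9843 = 3.80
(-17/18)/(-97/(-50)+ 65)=-0.01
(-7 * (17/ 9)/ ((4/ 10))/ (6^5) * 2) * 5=-0.04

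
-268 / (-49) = 268 / 49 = 5.47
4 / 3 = 1.33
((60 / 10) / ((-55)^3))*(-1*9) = 54 / 166375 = 0.00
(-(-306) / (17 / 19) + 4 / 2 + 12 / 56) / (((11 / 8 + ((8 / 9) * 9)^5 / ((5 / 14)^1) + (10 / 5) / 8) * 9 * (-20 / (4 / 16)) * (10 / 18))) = -4819 / 513811340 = -0.00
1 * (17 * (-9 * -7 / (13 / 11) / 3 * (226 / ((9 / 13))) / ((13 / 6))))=591668 / 13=45512.92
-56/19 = -2.95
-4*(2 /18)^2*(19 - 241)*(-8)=-2368 /27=-87.70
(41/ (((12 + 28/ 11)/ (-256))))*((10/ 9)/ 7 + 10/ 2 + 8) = -2991032/ 315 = -9495.34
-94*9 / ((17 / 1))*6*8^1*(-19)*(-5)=-3857760 / 17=-226927.06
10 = 10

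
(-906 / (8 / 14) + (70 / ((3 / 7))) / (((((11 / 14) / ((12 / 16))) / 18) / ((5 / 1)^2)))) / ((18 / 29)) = 14583317 / 132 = 110479.67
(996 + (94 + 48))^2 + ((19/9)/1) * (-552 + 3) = 1293885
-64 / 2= -32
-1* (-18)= 18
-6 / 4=-3 / 2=-1.50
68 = 68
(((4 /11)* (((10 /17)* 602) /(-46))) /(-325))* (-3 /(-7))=1032 /279565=0.00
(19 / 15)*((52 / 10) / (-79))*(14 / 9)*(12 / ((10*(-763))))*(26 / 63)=0.00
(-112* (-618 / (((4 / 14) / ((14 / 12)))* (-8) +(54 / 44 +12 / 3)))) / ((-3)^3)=-24871616 / 31707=-784.42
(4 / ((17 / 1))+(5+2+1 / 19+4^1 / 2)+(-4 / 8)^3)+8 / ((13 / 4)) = 390489 / 33592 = 11.62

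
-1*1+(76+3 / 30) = 751 / 10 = 75.10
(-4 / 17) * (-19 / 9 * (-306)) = -152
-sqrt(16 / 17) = -4 * sqrt(17) / 17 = -0.97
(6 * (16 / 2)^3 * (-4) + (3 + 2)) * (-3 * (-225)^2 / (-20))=-373096125 / 4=-93274031.25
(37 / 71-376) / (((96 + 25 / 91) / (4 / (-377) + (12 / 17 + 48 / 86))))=-64460608912 / 13186435169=-4.89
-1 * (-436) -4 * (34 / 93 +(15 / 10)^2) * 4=394.15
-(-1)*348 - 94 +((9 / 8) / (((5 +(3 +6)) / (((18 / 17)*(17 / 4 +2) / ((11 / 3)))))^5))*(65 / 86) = 687733842614386825317227 / 2707613230868702937088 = 254.00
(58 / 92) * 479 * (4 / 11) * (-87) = -2417034 / 253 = -9553.49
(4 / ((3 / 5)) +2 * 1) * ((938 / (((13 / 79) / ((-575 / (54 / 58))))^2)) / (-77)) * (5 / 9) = -2325362508537500 / 2814669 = -826158425.21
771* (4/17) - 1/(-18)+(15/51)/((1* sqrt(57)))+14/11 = 5* sqrt(57)/969+615103/3366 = 182.78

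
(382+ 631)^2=1026169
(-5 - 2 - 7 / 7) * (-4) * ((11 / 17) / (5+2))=352 / 119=2.96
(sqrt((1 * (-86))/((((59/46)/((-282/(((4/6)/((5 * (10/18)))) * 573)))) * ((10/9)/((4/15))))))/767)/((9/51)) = 34 * sqrt(1047633854)/25929969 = 0.04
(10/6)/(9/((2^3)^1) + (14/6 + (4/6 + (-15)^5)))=-40/18224901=-0.00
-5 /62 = -0.08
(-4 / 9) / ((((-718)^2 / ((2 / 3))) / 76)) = -152 / 3479787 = -0.00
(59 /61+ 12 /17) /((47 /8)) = 13880 /48739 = 0.28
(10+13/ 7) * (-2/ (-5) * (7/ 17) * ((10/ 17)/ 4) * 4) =332/ 289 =1.15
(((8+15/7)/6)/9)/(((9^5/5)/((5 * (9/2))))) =0.00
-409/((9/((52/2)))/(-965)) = 10261810/9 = 1140201.11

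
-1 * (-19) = 19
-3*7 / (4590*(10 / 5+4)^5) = -7 / 11897280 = -0.00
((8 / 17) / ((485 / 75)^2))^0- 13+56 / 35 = -52 / 5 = -10.40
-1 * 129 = -129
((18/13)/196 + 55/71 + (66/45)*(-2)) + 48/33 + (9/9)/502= -0.70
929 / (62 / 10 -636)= -4645 / 3149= -1.48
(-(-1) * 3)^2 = 9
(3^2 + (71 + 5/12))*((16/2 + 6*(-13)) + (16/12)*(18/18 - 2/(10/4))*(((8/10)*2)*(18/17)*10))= -537119/102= -5265.87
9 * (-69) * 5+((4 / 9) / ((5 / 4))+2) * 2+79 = -3021.29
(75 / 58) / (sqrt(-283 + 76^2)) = 0.02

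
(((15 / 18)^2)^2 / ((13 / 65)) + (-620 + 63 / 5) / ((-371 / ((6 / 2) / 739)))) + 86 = 157084598801 / 1776615120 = 88.42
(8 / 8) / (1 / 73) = 73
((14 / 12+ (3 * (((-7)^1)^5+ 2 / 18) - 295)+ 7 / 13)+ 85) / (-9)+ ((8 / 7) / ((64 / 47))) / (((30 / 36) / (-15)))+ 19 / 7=5613.05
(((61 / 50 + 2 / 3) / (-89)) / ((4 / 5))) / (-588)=283 / 6279840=0.00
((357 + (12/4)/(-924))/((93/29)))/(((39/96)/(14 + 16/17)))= 6479428240/1582581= 4094.22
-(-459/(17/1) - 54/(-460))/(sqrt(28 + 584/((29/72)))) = 6183 *sqrt(310735)/4928900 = 0.70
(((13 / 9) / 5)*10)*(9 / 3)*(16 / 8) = 52 / 3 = 17.33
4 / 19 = 0.21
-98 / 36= -49 / 18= -2.72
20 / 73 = 0.27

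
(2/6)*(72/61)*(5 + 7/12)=134/61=2.20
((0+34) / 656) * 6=51 / 164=0.31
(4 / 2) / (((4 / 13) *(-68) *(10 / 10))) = -0.10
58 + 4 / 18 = 524 / 9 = 58.22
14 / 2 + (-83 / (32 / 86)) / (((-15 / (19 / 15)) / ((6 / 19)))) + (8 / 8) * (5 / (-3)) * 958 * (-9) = 8629769 / 600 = 14382.95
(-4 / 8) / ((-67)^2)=-1 / 8978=-0.00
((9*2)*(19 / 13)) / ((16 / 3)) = 513 / 104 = 4.93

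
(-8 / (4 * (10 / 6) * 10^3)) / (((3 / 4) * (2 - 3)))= 0.00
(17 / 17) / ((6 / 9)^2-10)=-9 / 86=-0.10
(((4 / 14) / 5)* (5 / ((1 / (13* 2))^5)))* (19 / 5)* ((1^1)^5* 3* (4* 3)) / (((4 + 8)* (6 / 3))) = 677238432 / 35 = 19349669.49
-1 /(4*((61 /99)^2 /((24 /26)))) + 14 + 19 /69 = 45618598 /3337737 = 13.67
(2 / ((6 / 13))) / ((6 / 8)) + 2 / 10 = 269 / 45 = 5.98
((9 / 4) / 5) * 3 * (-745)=-4023 / 4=-1005.75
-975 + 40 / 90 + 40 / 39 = -113903 / 117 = -973.53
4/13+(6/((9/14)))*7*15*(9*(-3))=-343976/13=-26459.69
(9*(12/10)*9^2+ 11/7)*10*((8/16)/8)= 30673/56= 547.73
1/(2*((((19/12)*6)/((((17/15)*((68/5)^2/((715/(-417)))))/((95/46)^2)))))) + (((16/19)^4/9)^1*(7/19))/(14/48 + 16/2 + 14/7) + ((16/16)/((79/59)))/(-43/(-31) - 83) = -1737072073978729031/1145997966197906250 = -1.52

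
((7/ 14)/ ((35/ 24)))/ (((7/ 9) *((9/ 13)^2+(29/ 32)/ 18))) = 10513152/ 12631465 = 0.83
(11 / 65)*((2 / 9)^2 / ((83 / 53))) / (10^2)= 583 / 10924875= 0.00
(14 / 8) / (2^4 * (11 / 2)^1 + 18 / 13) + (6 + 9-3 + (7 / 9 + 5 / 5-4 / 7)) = 553267 / 41832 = 13.23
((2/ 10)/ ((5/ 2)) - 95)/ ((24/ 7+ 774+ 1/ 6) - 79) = -99666/ 733525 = -0.14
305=305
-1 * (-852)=852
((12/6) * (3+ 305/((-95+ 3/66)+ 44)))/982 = -3347/550411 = -0.01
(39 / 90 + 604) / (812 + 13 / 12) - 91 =-4403169 / 48785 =-90.26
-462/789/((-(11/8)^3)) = 7168/31823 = 0.23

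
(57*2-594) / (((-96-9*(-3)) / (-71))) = -11360 / 23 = -493.91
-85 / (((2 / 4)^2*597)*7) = -340 / 4179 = -0.08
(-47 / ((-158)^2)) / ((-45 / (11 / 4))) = 517 / 4493520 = 0.00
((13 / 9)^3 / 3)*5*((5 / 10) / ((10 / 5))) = 10985 / 8748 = 1.26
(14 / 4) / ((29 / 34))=119 / 29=4.10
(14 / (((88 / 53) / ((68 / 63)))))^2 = 811801 / 9801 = 82.83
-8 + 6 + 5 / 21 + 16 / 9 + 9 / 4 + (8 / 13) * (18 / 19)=177325 / 62244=2.85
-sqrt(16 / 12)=-2*sqrt(3) / 3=-1.15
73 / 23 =3.17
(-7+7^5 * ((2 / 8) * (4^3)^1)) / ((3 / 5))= 448175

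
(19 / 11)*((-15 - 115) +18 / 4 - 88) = -8113 / 22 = -368.77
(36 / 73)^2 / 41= 1296 / 218489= 0.01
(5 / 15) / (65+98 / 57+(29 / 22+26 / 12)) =209 / 44018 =0.00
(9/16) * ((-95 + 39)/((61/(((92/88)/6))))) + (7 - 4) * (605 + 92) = 11224005/5368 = 2090.91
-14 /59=-0.24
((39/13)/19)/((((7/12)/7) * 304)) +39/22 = 28257/15884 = 1.78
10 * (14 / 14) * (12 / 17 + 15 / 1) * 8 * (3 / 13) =64080 / 221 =289.95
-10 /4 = -5 /2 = -2.50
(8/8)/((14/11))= 11/14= 0.79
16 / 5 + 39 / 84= 3.66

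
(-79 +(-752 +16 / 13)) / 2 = -10787 / 26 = -414.88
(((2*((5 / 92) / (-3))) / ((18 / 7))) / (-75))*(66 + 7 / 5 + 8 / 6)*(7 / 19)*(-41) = -0.20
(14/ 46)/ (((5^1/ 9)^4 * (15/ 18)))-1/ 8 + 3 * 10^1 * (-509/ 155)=-1689938749/ 17825000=-94.81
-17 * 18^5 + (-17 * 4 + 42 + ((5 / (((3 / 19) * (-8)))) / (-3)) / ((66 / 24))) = -6360290941 / 198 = -32122681.52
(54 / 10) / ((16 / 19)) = 6.41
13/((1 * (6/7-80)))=-91/554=-0.16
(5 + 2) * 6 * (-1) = -42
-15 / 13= -1.15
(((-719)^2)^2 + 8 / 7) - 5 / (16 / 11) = 267248675518.71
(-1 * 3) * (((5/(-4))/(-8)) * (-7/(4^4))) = 105/8192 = 0.01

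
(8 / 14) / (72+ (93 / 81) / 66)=7128 / 898345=0.01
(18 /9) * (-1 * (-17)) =34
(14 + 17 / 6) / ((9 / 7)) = 707 / 54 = 13.09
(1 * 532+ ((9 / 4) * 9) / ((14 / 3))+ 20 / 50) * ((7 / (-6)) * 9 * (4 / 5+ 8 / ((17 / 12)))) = -61767957 / 1700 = -36334.09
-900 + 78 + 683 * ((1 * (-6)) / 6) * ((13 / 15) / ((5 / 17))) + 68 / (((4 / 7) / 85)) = 546032 / 75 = 7280.43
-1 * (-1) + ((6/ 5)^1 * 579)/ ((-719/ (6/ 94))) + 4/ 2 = 496473/ 168965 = 2.94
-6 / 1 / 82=-3 / 41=-0.07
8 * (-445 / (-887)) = 3560 / 887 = 4.01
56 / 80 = 7 / 10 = 0.70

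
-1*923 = -923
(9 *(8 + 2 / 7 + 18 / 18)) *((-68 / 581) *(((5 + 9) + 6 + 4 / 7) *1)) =-5728320 / 28469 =-201.21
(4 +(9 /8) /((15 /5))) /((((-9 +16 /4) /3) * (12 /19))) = -133 /32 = -4.16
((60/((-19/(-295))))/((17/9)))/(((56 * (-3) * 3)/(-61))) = 269925/4522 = 59.69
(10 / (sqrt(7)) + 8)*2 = 20*sqrt(7) / 7 + 16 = 23.56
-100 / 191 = -0.52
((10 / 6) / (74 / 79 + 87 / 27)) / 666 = 0.00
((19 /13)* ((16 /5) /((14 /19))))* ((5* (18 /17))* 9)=467856 /1547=302.43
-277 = -277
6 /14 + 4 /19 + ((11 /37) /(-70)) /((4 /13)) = 123083 /196840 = 0.63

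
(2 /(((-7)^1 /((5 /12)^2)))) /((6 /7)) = -25 /432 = -0.06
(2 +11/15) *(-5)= -13.67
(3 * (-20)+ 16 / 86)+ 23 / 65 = -166191 / 2795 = -59.46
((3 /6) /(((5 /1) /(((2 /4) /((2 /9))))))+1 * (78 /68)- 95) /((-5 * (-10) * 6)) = -63667 /204000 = -0.31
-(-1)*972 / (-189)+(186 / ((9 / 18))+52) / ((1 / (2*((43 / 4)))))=63776 / 7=9110.86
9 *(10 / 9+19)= 181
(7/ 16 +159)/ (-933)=-2551/ 14928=-0.17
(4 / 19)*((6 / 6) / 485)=4 / 9215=0.00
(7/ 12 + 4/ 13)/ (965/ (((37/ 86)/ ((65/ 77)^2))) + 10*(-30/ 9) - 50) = 30492847/ 51846860000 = 0.00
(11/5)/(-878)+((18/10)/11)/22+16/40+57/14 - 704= -2601059733/3718330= -699.52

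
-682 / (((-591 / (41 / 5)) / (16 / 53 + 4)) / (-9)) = -19126008 / 52205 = -366.36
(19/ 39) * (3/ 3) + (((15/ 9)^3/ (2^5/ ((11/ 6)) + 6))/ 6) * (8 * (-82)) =-2865323/ 135837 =-21.09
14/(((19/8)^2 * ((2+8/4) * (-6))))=-112/1083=-0.10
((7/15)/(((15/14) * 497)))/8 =7/63900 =0.00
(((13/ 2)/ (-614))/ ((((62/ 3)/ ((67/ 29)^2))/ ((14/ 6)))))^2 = 166871433001/ 4099889050701376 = 0.00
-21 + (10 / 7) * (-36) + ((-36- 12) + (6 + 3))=-780 / 7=-111.43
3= 3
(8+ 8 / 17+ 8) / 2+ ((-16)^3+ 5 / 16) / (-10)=1136427 / 2720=417.80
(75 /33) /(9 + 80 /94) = 1175 /5093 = 0.23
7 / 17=0.41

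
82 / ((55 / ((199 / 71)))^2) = 3247282 / 15249025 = 0.21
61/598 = 0.10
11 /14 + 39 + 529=7963 /14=568.79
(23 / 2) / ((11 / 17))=391 / 22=17.77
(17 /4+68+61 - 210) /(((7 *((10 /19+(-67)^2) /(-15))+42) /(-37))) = -3237315 /2340548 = -1.38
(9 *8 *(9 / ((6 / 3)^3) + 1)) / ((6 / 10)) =255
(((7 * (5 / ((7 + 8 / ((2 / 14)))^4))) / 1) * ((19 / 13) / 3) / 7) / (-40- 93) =-5 / 4300558353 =-0.00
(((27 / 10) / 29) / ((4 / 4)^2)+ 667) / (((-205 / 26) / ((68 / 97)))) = -171015988 / 2883325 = -59.31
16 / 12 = 1.33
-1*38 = -38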